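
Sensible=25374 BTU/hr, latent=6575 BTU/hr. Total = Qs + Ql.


Qt = 25374 + 6575 = 31949 BTU/hr

31949 BTU/hr


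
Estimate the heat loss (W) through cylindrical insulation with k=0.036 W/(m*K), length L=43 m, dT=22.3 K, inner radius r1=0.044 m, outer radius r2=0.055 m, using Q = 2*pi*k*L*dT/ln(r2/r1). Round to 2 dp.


Q = 2*pi*0.036*43*22.3/ln(0.055/0.044) = 972.01 W

972.01 W


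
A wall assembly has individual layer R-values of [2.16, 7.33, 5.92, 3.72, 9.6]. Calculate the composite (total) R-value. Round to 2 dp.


R_total = 2.16 + 7.33 + 5.92 + 3.72 + 9.6 = 28.73

28.73


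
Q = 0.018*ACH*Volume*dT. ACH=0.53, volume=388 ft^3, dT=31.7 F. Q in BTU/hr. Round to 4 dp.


Q = 0.018 * 0.53 * 388 * 31.7 = 117.3382 BTU/hr

117.3382 BTU/hr


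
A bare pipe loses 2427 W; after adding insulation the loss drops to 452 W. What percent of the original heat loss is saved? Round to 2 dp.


Savings = ((2427-452)/2427)*100 = 81.38 %

81.38 %


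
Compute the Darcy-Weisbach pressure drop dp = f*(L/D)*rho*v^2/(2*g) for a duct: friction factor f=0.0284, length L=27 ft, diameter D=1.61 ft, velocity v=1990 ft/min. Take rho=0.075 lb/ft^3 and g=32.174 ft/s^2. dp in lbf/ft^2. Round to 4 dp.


v_fps = 1990/60 = 33.1667 ft/s
dp = 0.0284*(27/1.61)*0.075*33.1667^2/(2*32.174) = 0.6106 lbf/ft^2

0.6106 lbf/ft^2


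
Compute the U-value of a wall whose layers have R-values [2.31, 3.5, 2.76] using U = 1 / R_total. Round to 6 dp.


R_total = 2.31 + 3.5 + 2.76 = 8.57
U = 1/8.57 = 0.116686

0.116686


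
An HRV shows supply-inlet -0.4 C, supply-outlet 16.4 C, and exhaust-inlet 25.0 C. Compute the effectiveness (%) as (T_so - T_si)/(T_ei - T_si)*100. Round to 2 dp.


eff = (16.4-(-0.4))/(25.0-(-0.4))*100 = 66.14 %

66.14 %


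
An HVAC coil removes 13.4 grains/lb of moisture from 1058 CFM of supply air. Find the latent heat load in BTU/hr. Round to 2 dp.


Q = 0.68 * 1058 * 13.4 = 9640.50 BTU/hr

9640.50 BTU/hr


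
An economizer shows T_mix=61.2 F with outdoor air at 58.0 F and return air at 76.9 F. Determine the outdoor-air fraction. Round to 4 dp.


frac = (61.2 - 76.9) / (58.0 - 76.9) = 0.8307

0.8307


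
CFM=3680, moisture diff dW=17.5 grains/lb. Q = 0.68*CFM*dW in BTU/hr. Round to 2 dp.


Q = 0.68 * 3680 * 17.5 = 43792.00 BTU/hr

43792.00 BTU/hr


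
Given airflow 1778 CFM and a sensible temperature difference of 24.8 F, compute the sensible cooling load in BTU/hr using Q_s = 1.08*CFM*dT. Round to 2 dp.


Q = 1.08 * 1778 * 24.8 = 47621.95 BTU/hr

47621.95 BTU/hr


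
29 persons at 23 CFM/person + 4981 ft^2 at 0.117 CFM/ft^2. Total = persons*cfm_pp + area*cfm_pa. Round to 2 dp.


Total = 29*23 + 4981*0.117 = 1249.78 CFM

1249.78 CFM


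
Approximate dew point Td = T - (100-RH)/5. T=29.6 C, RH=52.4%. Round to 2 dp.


Td = 29.6 - (100-52.4)/5 = 20.08 C

20.08 C


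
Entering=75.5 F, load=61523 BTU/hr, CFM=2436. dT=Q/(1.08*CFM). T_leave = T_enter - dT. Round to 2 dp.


dT = 61523/(1.08*2436) = 23.3850
T_leave = 75.5 - 23.3850 = 52.12 F

52.12 F


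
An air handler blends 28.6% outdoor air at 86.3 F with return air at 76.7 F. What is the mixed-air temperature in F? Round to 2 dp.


T_mix = 76.7 + (28.6/100)*(86.3-76.7) = 79.45 F

79.45 F


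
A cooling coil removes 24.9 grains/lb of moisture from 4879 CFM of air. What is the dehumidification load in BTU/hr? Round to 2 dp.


Q = 0.68 * 4879 * 24.9 = 82611.23 BTU/hr

82611.23 BTU/hr


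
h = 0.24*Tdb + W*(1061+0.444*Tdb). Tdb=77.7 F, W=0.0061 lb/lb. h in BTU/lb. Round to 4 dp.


h = 0.24*77.7 + 0.0061*(1061+0.444*77.7) = 25.3305 BTU/lb

25.3305 BTU/lb


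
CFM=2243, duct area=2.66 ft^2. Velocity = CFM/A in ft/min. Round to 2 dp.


V = 2243 / 2.66 = 843.23 ft/min

843.23 ft/min


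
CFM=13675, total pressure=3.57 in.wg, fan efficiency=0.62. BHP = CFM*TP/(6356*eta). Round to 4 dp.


BHP = 13675 * 3.57 / (6356 * 0.62) = 12.3885 hp

12.3885 hp


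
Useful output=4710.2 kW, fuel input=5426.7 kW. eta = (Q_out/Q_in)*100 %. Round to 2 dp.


eta = (4710.2/5426.7)*100 = 86.80 %

86.80 %


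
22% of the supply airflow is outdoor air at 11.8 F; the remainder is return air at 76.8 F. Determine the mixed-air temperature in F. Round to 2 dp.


T_mix = 0.22*11.8 + 0.78*76.8 = 62.50 F

62.50 F


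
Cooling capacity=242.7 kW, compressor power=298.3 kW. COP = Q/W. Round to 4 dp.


COP = 242.7 / 298.3 = 0.8136

0.8136


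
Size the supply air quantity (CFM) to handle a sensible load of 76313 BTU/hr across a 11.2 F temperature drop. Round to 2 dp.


CFM = 76313 / (1.08 * 11.2) = 6308.95

6308.95 CFM


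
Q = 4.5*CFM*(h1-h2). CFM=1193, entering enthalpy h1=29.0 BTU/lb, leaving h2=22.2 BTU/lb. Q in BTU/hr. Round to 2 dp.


Q = 4.5 * 1193 * (29.0 - 22.2) = 36505.80 BTU/hr

36505.80 BTU/hr


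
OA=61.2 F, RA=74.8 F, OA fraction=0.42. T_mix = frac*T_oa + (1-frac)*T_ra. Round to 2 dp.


T_mix = 0.42*61.2 + 0.58*74.8 = 69.09 F

69.09 F


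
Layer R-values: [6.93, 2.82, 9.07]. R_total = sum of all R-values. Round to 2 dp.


R_total = 6.93 + 2.82 + 9.07 = 18.82

18.82


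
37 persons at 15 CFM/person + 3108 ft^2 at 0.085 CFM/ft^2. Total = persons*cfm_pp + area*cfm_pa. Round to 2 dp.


Total = 37*15 + 3108*0.085 = 819.18 CFM

819.18 CFM


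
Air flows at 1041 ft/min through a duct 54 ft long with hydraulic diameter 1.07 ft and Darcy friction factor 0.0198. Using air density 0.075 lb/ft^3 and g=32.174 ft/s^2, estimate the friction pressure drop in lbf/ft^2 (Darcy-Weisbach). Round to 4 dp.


v_fps = 1041/60 = 17.35 ft/s
dp = 0.0198*(54/1.07)*0.075*17.35^2/(2*32.174) = 0.3506 lbf/ft^2

0.3506 lbf/ft^2


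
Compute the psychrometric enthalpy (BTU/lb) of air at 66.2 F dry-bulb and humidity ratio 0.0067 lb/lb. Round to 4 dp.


h = 0.24*66.2 + 0.0067*(1061+0.444*66.2) = 23.1936 BTU/lb

23.1936 BTU/lb


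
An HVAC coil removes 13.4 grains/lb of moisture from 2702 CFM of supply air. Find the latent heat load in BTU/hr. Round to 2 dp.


Q = 0.68 * 2702 * 13.4 = 24620.62 BTU/hr

24620.62 BTU/hr


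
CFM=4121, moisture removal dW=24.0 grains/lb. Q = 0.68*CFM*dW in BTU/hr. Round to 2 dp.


Q = 0.68 * 4121 * 24.0 = 67254.72 BTU/hr

67254.72 BTU/hr


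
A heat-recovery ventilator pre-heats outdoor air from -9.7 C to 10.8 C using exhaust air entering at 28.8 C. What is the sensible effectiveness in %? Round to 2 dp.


eff = (10.8-(-9.7))/(28.8-(-9.7))*100 = 53.25 %

53.25 %


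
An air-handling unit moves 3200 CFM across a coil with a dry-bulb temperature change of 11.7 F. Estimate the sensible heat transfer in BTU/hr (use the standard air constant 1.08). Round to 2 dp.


Q = 1.08 * 3200 * 11.7 = 40435.20 BTU/hr

40435.20 BTU/hr


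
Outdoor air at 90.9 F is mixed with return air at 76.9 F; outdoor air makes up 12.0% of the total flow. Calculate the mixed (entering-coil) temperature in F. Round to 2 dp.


T_mix = 76.9 + (12.0/100)*(90.9-76.9) = 78.58 F

78.58 F


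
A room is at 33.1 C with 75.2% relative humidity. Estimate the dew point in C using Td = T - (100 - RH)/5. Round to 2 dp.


Td = 33.1 - (100-75.2)/5 = 28.14 C

28.14 C


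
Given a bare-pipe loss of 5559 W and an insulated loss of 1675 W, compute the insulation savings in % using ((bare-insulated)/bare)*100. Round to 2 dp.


Savings = ((5559-1675)/5559)*100 = 69.87 %

69.87 %


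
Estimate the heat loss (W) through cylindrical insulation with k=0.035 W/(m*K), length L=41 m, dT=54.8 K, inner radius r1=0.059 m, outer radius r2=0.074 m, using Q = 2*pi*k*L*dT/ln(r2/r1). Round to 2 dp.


Q = 2*pi*0.035*41*54.8/ln(0.074/0.059) = 2181.18 W

2181.18 W


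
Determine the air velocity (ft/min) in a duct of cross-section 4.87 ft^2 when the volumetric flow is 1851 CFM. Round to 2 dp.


V = 1851 / 4.87 = 380.08 ft/min

380.08 ft/min


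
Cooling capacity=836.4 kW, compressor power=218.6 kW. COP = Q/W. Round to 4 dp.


COP = 836.4 / 218.6 = 3.8262

3.8262


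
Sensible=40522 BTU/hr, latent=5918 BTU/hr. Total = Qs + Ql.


Qt = 40522 + 5918 = 46440 BTU/hr

46440 BTU/hr


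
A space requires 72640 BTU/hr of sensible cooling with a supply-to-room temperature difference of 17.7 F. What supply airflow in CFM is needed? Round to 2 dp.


CFM = 72640 / (1.08 * 17.7) = 3799.96

3799.96 CFM


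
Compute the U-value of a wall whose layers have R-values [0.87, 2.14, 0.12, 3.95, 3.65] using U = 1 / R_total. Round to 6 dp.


R_total = 0.87 + 2.14 + 0.12 + 3.95 + 3.65 = 10.73
U = 1/10.73 = 0.093197

0.093197


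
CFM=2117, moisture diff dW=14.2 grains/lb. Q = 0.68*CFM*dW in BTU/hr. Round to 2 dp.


Q = 0.68 * 2117 * 14.2 = 20441.75 BTU/hr

20441.75 BTU/hr


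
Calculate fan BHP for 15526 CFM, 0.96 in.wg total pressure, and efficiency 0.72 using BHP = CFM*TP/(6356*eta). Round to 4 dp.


BHP = 15526 * 0.96 / (6356 * 0.72) = 3.2570 hp

3.2570 hp


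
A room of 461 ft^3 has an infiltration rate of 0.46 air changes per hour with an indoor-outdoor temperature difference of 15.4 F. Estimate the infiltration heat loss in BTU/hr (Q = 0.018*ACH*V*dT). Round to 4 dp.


Q = 0.018 * 0.46 * 461 * 15.4 = 58.7830 BTU/hr

58.7830 BTU/hr


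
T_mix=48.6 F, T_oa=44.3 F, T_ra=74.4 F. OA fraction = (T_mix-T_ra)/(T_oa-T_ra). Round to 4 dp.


frac = (48.6 - 74.4) / (44.3 - 74.4) = 0.8571

0.8571


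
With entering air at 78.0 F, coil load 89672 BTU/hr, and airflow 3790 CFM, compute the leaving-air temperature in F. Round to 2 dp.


dT = 89672/(1.08*3790) = 21.9076
T_leave = 78.0 - 21.9076 = 56.09 F

56.09 F


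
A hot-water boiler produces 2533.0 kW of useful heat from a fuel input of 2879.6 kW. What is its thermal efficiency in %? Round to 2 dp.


eta = (2533.0/2879.6)*100 = 87.96 %

87.96 %


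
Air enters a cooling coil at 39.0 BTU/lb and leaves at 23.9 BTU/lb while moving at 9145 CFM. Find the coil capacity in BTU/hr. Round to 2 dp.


Q = 4.5 * 9145 * (39.0 - 23.9) = 621402.75 BTU/hr

621402.75 BTU/hr


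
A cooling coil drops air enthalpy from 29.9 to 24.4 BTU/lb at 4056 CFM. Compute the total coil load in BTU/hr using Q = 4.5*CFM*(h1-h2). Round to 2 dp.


Q = 4.5 * 4056 * (29.9 - 24.4) = 100386.00 BTU/hr

100386.00 BTU/hr


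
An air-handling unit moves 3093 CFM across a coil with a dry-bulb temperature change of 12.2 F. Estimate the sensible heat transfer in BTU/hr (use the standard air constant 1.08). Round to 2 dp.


Q = 1.08 * 3093 * 12.2 = 40753.37 BTU/hr

40753.37 BTU/hr


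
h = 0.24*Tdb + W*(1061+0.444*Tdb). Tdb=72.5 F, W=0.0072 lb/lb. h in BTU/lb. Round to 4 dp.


h = 0.24*72.5 + 0.0072*(1061+0.444*72.5) = 25.2710 BTU/lb

25.2710 BTU/lb


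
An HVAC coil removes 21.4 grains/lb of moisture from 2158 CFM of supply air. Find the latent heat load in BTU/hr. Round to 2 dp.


Q = 0.68 * 2158 * 21.4 = 31403.22 BTU/hr

31403.22 BTU/hr


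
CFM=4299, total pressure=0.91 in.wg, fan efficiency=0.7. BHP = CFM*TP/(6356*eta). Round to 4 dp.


BHP = 4299 * 0.91 / (6356 * 0.7) = 0.8793 hp

0.8793 hp


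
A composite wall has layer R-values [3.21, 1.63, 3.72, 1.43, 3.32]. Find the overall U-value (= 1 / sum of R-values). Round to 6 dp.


R_total = 3.21 + 1.63 + 3.72 + 1.43 + 3.32 = 13.31
U = 1/13.31 = 0.075131

0.075131


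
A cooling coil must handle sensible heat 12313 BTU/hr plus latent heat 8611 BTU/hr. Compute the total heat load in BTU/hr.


Qt = 12313 + 8611 = 20924 BTU/hr

20924 BTU/hr


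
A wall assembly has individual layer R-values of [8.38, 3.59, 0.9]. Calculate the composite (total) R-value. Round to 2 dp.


R_total = 8.38 + 3.59 + 0.9 = 12.87

12.87


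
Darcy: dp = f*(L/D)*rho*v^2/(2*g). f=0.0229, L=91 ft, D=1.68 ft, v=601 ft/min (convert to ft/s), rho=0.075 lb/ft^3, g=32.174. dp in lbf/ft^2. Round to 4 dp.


v_fps = 601/60 = 10.0167 ft/s
dp = 0.0229*(91/1.68)*0.075*10.0167^2/(2*32.174) = 0.1451 lbf/ft^2

0.1451 lbf/ft^2


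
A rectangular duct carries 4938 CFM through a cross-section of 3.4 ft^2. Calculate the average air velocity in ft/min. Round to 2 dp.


V = 4938 / 3.4 = 1452.35 ft/min

1452.35 ft/min


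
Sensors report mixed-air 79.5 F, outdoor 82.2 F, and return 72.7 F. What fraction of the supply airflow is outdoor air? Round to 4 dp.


frac = (79.5 - 72.7) / (82.2 - 72.7) = 0.7158

0.7158


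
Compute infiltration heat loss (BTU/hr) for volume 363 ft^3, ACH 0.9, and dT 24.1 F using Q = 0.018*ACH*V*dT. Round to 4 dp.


Q = 0.018 * 0.9 * 363 * 24.1 = 141.7225 BTU/hr

141.7225 BTU/hr


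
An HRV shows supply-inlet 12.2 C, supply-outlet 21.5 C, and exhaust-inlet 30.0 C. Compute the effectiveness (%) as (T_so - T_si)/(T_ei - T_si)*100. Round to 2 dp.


eff = (21.5-12.2)/(30.0-12.2)*100 = 52.25 %

52.25 %


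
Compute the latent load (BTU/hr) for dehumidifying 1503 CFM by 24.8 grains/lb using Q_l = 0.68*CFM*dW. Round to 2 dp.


Q = 0.68 * 1503 * 24.8 = 25346.59 BTU/hr

25346.59 BTU/hr


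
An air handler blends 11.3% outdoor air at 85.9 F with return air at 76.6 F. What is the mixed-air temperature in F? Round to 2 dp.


T_mix = 76.6 + (11.3/100)*(85.9-76.6) = 77.65 F

77.65 F


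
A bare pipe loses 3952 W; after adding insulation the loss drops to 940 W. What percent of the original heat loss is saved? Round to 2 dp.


Savings = ((3952-940)/3952)*100 = 76.21 %

76.21 %


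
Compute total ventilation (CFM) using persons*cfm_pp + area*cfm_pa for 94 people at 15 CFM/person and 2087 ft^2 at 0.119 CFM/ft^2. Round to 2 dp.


Total = 94*15 + 2087*0.119 = 1658.35 CFM

1658.35 CFM


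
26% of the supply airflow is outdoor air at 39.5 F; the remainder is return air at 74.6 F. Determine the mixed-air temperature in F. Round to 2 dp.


T_mix = 0.26*39.5 + 0.74*74.6 = 65.47 F

65.47 F


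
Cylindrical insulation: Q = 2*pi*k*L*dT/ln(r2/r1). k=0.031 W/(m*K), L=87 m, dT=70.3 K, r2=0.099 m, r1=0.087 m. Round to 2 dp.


Q = 2*pi*0.031*87*70.3/ln(0.099/0.087) = 9219.64 W

9219.64 W


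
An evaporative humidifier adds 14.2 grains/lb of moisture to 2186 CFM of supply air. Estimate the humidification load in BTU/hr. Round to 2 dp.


Q = 0.68 * 2186 * 14.2 = 21108.02 BTU/hr

21108.02 BTU/hr


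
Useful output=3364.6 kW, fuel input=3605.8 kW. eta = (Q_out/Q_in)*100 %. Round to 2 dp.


eta = (3364.6/3605.8)*100 = 93.31 %

93.31 %


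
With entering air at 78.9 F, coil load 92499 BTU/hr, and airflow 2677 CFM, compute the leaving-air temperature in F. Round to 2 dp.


dT = 92499/(1.08*2677) = 31.9937
T_leave = 78.9 - 31.9937 = 46.91 F

46.91 F


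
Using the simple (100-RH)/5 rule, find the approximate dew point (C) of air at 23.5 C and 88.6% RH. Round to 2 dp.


Td = 23.5 - (100-88.6)/5 = 21.22 C

21.22 C


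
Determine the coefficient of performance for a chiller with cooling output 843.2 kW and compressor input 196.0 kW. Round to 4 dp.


COP = 843.2 / 196.0 = 4.3020

4.3020


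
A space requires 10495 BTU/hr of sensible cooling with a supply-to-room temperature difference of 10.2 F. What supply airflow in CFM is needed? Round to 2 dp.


CFM = 10495 / (1.08 * 10.2) = 952.71

952.71 CFM


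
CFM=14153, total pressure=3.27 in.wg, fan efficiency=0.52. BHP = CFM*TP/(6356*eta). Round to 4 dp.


BHP = 14153 * 3.27 / (6356 * 0.52) = 14.0026 hp

14.0026 hp


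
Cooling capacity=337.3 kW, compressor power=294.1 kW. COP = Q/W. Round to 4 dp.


COP = 337.3 / 294.1 = 1.1469

1.1469


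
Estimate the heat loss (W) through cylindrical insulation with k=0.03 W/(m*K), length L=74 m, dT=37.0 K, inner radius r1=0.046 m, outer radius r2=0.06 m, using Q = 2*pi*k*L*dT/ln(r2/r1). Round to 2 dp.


Q = 2*pi*0.03*74*37.0/ln(0.06/0.046) = 1942.40 W

1942.40 W


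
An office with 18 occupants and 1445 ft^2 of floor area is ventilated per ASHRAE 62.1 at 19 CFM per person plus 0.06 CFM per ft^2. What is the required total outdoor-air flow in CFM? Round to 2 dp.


Total = 18*19 + 1445*0.06 = 428.70 CFM

428.70 CFM


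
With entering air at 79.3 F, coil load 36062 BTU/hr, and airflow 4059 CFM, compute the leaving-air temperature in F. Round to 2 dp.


dT = 36062/(1.08*4059) = 8.2263
T_leave = 79.3 - 8.2263 = 71.07 F

71.07 F


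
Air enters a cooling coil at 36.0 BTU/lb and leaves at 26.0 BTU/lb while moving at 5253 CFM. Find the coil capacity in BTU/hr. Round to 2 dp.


Q = 4.5 * 5253 * (36.0 - 26.0) = 236385.00 BTU/hr

236385.00 BTU/hr


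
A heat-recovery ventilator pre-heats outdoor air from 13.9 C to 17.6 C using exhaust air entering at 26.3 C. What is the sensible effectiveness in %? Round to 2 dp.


eff = (17.6-13.9)/(26.3-13.9)*100 = 29.84 %

29.84 %


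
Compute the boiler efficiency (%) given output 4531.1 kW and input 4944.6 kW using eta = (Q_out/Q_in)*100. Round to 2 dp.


eta = (4531.1/4944.6)*100 = 91.64 %

91.64 %


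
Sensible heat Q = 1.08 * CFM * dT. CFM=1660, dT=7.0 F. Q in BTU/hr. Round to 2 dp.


Q = 1.08 * 1660 * 7.0 = 12549.60 BTU/hr

12549.60 BTU/hr


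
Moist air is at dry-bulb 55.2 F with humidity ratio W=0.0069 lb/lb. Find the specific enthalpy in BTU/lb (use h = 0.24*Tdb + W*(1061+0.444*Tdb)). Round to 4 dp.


h = 0.24*55.2 + 0.0069*(1061+0.444*55.2) = 20.7380 BTU/lb

20.7380 BTU/lb


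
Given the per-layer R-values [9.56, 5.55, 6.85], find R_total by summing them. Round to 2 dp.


R_total = 9.56 + 5.55 + 6.85 = 21.96

21.96


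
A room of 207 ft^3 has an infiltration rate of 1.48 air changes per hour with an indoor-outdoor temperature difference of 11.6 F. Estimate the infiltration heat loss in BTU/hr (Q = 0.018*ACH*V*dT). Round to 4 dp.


Q = 0.018 * 1.48 * 207 * 11.6 = 63.9680 BTU/hr

63.9680 BTU/hr


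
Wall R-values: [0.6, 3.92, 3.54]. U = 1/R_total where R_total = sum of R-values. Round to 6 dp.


R_total = 0.6 + 3.92 + 3.54 = 8.06
U = 1/8.06 = 0.124069

0.124069


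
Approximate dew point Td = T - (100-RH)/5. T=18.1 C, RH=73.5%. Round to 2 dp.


Td = 18.1 - (100-73.5)/5 = 12.80 C

12.80 C


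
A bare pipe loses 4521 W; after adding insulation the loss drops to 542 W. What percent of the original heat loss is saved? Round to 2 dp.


Savings = ((4521-542)/4521)*100 = 88.01 %

88.01 %


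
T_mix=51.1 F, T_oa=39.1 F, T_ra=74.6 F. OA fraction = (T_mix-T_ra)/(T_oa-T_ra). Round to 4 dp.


frac = (51.1 - 74.6) / (39.1 - 74.6) = 0.6620

0.6620


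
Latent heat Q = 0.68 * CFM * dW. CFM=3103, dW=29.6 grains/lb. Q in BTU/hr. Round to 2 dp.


Q = 0.68 * 3103 * 29.6 = 62457.18 BTU/hr

62457.18 BTU/hr


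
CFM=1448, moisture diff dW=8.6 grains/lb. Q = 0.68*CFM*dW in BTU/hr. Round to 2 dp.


Q = 0.68 * 1448 * 8.6 = 8467.90 BTU/hr

8467.90 BTU/hr


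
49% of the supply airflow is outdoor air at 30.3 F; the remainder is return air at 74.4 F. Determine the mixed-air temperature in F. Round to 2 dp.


T_mix = 0.49*30.3 + 0.51*74.4 = 52.79 F

52.79 F


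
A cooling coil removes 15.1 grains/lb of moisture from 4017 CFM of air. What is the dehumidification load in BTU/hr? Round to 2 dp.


Q = 0.68 * 4017 * 15.1 = 41246.56 BTU/hr

41246.56 BTU/hr


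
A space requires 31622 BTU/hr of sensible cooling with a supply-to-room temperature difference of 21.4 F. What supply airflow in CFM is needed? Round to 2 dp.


CFM = 31622 / (1.08 * 21.4) = 1368.21

1368.21 CFM


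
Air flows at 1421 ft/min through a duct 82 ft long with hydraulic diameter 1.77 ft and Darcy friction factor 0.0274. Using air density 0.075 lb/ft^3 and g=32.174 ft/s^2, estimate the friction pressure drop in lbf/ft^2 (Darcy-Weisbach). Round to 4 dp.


v_fps = 1421/60 = 23.6833 ft/s
dp = 0.0274*(82/1.77)*0.075*23.6833^2/(2*32.174) = 0.8299 lbf/ft^2

0.8299 lbf/ft^2


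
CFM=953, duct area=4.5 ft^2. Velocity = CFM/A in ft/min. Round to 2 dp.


V = 953 / 4.5 = 211.78 ft/min

211.78 ft/min


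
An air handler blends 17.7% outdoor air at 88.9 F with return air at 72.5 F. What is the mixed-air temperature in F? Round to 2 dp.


T_mix = 72.5 + (17.7/100)*(88.9-72.5) = 75.40 F

75.40 F


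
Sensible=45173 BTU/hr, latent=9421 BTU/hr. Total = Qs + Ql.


Qt = 45173 + 9421 = 54594 BTU/hr

54594 BTU/hr


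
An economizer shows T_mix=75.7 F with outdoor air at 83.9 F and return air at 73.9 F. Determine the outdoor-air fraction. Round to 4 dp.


frac = (75.7 - 73.9) / (83.9 - 73.9) = 0.1800

0.1800


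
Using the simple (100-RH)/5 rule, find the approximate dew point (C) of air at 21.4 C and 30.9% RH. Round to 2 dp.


Td = 21.4 - (100-30.9)/5 = 7.58 C

7.58 C


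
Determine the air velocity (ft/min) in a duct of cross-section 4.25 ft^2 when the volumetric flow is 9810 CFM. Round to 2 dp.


V = 9810 / 4.25 = 2308.24 ft/min

2308.24 ft/min


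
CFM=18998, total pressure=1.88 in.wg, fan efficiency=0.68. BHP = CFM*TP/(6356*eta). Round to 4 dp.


BHP = 18998 * 1.88 / (6356 * 0.68) = 8.2637 hp

8.2637 hp


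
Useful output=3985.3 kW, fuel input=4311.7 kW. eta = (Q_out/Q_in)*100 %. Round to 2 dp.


eta = (3985.3/4311.7)*100 = 92.43 %

92.43 %


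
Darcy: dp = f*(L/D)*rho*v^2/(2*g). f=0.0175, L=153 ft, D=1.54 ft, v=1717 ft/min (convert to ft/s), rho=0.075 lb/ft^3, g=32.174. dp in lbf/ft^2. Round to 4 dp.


v_fps = 1717/60 = 28.6167 ft/s
dp = 0.0175*(153/1.54)*0.075*28.6167^2/(2*32.174) = 1.6595 lbf/ft^2

1.6595 lbf/ft^2


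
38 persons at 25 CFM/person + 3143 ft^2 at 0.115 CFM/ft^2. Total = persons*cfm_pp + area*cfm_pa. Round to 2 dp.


Total = 38*25 + 3143*0.115 = 1311.45 CFM

1311.45 CFM


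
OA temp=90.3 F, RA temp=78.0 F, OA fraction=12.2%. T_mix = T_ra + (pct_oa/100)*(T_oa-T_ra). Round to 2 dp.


T_mix = 78.0 + (12.2/100)*(90.3-78.0) = 79.50 F

79.50 F


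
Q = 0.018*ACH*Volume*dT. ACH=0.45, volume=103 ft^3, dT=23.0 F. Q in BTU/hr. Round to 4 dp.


Q = 0.018 * 0.45 * 103 * 23.0 = 19.1889 BTU/hr

19.1889 BTU/hr


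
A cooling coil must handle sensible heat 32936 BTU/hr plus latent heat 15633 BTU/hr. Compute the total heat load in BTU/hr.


Qt = 32936 + 15633 = 48569 BTU/hr

48569 BTU/hr


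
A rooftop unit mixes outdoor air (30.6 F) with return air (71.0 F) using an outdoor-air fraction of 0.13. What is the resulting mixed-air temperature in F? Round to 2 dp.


T_mix = 0.13*30.6 + 0.87*71.0 = 65.75 F

65.75 F


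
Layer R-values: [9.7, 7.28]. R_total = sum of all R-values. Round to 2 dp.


R_total = 9.7 + 7.28 = 16.98

16.98


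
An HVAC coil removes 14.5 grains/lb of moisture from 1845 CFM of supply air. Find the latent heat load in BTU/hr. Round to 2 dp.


Q = 0.68 * 1845 * 14.5 = 18191.70 BTU/hr

18191.70 BTU/hr


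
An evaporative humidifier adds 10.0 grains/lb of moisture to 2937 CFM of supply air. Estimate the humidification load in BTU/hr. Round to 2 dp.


Q = 0.68 * 2937 * 10.0 = 19971.60 BTU/hr

19971.60 BTU/hr


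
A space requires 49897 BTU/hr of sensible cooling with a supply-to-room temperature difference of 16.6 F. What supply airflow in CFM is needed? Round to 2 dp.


CFM = 49897 / (1.08 * 16.6) = 2783.19

2783.19 CFM


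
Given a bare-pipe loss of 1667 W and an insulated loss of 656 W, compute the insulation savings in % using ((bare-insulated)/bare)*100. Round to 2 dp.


Savings = ((1667-656)/1667)*100 = 60.65 %

60.65 %


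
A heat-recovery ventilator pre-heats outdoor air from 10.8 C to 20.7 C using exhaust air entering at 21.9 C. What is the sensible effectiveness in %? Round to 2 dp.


eff = (20.7-10.8)/(21.9-10.8)*100 = 89.19 %

89.19 %


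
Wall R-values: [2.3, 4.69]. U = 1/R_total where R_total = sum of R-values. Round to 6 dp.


R_total = 2.3 + 4.69 = 6.99
U = 1/6.99 = 0.143062

0.143062


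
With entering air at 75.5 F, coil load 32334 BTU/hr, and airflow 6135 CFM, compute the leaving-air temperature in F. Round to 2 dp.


dT = 32334/(1.08*6135) = 4.8800
T_leave = 75.5 - 4.8800 = 70.62 F

70.62 F


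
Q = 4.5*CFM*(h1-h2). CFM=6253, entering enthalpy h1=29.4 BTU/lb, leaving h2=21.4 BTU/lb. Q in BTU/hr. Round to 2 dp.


Q = 4.5 * 6253 * (29.4 - 21.4) = 225108.00 BTU/hr

225108.00 BTU/hr


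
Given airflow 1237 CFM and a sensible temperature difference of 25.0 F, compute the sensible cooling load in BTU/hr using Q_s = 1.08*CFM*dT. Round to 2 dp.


Q = 1.08 * 1237 * 25.0 = 33399.00 BTU/hr

33399.00 BTU/hr


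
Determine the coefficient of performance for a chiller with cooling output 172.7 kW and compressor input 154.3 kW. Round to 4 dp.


COP = 172.7 / 154.3 = 1.1192

1.1192


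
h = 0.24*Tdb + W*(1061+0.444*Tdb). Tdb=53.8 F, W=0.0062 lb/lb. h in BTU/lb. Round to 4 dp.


h = 0.24*53.8 + 0.0062*(1061+0.444*53.8) = 19.6383 BTU/lb

19.6383 BTU/lb


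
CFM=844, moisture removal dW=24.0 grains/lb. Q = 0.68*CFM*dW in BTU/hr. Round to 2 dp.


Q = 0.68 * 844 * 24.0 = 13774.08 BTU/hr

13774.08 BTU/hr


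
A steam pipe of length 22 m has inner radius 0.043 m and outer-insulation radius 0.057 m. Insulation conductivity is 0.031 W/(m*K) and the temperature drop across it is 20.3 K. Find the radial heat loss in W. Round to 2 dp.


Q = 2*pi*0.031*22*20.3/ln(0.057/0.043) = 308.63 W

308.63 W


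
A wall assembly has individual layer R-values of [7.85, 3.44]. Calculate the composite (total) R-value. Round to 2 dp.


R_total = 7.85 + 3.44 = 11.29

11.29


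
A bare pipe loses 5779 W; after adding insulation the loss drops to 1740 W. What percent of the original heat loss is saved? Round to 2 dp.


Savings = ((5779-1740)/5779)*100 = 69.89 %

69.89 %


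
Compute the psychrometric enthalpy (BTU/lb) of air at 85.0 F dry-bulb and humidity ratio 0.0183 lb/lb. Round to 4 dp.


h = 0.24*85.0 + 0.0183*(1061+0.444*85.0) = 40.5069 BTU/lb

40.5069 BTU/lb


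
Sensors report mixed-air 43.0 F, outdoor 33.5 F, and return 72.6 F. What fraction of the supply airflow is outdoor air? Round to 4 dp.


frac = (43.0 - 72.6) / (33.5 - 72.6) = 0.7570

0.7570


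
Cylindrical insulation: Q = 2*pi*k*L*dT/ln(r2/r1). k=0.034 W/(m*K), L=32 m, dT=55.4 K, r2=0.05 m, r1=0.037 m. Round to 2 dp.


Q = 2*pi*0.034*32*55.4/ln(0.05/0.037) = 1257.77 W

1257.77 W


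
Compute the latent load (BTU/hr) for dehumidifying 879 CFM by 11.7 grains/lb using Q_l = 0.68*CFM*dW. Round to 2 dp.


Q = 0.68 * 879 * 11.7 = 6993.32 BTU/hr

6993.32 BTU/hr


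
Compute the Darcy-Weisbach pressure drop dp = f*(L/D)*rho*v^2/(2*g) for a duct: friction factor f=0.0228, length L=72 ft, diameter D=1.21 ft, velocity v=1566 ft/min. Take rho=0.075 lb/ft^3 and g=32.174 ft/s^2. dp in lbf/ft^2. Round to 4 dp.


v_fps = 1566/60 = 26.1 ft/s
dp = 0.0228*(72/1.21)*0.075*26.1^2/(2*32.174) = 1.0772 lbf/ft^2

1.0772 lbf/ft^2


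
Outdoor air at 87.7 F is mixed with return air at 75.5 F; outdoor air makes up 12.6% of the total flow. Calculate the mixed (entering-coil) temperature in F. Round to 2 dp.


T_mix = 75.5 + (12.6/100)*(87.7-75.5) = 77.04 F

77.04 F


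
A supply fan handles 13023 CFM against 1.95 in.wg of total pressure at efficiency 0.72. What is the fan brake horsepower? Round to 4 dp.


BHP = 13023 * 1.95 / (6356 * 0.72) = 5.5492 hp

5.5492 hp


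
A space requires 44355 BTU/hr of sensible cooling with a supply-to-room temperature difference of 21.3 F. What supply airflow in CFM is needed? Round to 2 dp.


CFM = 44355 / (1.08 * 21.3) = 1928.14

1928.14 CFM


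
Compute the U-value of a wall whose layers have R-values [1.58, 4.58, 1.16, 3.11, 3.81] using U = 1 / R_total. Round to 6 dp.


R_total = 1.58 + 4.58 + 1.16 + 3.11 + 3.81 = 14.24
U = 1/14.24 = 0.070225

0.070225


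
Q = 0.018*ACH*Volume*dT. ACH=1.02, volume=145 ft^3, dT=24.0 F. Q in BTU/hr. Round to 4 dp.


Q = 0.018 * 1.02 * 145 * 24.0 = 63.8928 BTU/hr

63.8928 BTU/hr


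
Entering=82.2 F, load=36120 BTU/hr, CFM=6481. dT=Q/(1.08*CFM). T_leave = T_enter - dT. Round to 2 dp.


dT = 36120/(1.08*6481) = 5.1604
T_leave = 82.2 - 5.1604 = 77.04 F

77.04 F


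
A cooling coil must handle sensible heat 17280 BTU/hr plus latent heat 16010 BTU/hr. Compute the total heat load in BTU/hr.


Qt = 17280 + 16010 = 33290 BTU/hr

33290 BTU/hr


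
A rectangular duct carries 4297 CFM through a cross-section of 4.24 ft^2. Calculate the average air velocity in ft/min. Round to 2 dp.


V = 4297 / 4.24 = 1013.44 ft/min

1013.44 ft/min


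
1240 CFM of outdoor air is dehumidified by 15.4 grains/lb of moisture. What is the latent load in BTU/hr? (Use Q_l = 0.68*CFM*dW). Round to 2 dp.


Q = 0.68 * 1240 * 15.4 = 12985.28 BTU/hr

12985.28 BTU/hr


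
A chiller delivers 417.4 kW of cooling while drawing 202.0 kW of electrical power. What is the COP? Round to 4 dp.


COP = 417.4 / 202.0 = 2.0663

2.0663


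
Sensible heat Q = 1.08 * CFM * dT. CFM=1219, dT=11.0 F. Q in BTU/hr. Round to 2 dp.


Q = 1.08 * 1219 * 11.0 = 14481.72 BTU/hr

14481.72 BTU/hr


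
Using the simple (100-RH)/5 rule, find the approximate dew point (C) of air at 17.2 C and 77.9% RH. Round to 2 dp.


Td = 17.2 - (100-77.9)/5 = 12.78 C

12.78 C


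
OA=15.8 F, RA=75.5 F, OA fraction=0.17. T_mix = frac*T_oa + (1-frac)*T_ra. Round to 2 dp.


T_mix = 0.17*15.8 + 0.83*75.5 = 65.35 F

65.35 F


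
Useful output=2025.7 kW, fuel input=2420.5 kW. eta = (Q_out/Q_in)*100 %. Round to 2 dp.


eta = (2025.7/2420.5)*100 = 83.69 %

83.69 %


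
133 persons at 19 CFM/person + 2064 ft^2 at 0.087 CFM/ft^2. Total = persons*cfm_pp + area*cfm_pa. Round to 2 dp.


Total = 133*19 + 2064*0.087 = 2706.57 CFM

2706.57 CFM


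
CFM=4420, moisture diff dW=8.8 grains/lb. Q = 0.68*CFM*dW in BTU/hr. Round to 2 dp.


Q = 0.68 * 4420 * 8.8 = 26449.28 BTU/hr

26449.28 BTU/hr


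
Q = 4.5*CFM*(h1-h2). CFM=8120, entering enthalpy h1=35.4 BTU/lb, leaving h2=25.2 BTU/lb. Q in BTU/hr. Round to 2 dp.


Q = 4.5 * 8120 * (35.4 - 25.2) = 372708.00 BTU/hr

372708.00 BTU/hr


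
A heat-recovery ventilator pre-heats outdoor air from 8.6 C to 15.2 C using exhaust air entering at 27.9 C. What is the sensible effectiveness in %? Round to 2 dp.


eff = (15.2-8.6)/(27.9-8.6)*100 = 34.20 %

34.20 %


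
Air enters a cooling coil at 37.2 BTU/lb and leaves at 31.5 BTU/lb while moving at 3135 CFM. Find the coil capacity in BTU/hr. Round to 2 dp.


Q = 4.5 * 3135 * (37.2 - 31.5) = 80412.75 BTU/hr

80412.75 BTU/hr


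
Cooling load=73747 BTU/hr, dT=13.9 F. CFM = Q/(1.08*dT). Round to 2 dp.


CFM = 73747 / (1.08 * 13.9) = 4912.54

4912.54 CFM


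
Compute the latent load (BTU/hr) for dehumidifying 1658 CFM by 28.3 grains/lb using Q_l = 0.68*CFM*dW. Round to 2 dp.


Q = 0.68 * 1658 * 28.3 = 31906.55 BTU/hr

31906.55 BTU/hr


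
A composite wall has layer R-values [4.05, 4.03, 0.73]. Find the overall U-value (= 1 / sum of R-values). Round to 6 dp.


R_total = 4.05 + 4.03 + 0.73 = 8.81
U = 1/8.81 = 0.113507

0.113507


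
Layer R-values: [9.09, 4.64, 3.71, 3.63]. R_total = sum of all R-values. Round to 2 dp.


R_total = 9.09 + 4.64 + 3.71 + 3.63 = 21.07

21.07


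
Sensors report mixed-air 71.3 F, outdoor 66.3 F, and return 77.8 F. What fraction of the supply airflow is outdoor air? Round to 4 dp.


frac = (71.3 - 77.8) / (66.3 - 77.8) = 0.5652

0.5652


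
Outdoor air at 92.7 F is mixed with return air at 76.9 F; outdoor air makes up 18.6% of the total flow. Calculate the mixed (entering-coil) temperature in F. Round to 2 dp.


T_mix = 76.9 + (18.6/100)*(92.7-76.9) = 79.84 F

79.84 F


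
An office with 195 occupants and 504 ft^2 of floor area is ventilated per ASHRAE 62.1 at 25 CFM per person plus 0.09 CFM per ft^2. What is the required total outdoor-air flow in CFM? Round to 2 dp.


Total = 195*25 + 504*0.09 = 4920.36 CFM

4920.36 CFM


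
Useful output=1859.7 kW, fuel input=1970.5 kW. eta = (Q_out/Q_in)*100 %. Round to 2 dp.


eta = (1859.7/1970.5)*100 = 94.38 %

94.38 %


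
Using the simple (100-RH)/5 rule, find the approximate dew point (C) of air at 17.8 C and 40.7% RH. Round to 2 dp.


Td = 17.8 - (100-40.7)/5 = 5.94 C

5.94 C


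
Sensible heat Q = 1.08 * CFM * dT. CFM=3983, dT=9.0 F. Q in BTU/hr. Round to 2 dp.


Q = 1.08 * 3983 * 9.0 = 38714.76 BTU/hr

38714.76 BTU/hr


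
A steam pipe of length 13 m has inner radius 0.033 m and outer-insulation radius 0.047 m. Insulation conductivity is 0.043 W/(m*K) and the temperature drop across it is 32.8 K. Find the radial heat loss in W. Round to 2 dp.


Q = 2*pi*0.043*13*32.8/ln(0.047/0.033) = 325.76 W

325.76 W


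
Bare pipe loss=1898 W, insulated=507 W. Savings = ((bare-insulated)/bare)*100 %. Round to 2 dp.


Savings = ((1898-507)/1898)*100 = 73.29 %

73.29 %


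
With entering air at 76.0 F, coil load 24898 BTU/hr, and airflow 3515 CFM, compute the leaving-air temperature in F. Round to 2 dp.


dT = 24898/(1.08*3515) = 6.5587
T_leave = 76.0 - 6.5587 = 69.44 F

69.44 F


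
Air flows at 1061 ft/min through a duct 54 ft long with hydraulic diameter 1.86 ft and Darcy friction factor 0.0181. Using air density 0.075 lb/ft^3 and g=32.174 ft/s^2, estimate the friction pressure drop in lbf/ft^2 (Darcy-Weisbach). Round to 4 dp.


v_fps = 1061/60 = 17.6833 ft/s
dp = 0.0181*(54/1.86)*0.075*17.6833^2/(2*32.174) = 0.1915 lbf/ft^2

0.1915 lbf/ft^2


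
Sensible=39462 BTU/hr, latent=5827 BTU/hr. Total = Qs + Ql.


Qt = 39462 + 5827 = 45289 BTU/hr

45289 BTU/hr


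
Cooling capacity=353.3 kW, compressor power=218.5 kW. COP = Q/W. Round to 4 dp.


COP = 353.3 / 218.5 = 1.6169

1.6169


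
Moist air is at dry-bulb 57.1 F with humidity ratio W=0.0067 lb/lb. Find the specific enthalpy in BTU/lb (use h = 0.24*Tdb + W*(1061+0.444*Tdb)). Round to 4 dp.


h = 0.24*57.1 + 0.0067*(1061+0.444*57.1) = 20.9826 BTU/lb

20.9826 BTU/lb


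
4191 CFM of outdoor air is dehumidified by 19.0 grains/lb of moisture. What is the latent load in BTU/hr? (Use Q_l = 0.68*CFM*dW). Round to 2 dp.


Q = 0.68 * 4191 * 19.0 = 54147.72 BTU/hr

54147.72 BTU/hr


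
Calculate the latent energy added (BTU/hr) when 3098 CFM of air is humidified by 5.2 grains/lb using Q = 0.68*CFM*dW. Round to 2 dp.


Q = 0.68 * 3098 * 5.2 = 10954.53 BTU/hr

10954.53 BTU/hr


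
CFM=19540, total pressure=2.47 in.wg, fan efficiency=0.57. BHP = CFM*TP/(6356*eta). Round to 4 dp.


BHP = 19540 * 2.47 / (6356 * 0.57) = 13.3218 hp

13.3218 hp


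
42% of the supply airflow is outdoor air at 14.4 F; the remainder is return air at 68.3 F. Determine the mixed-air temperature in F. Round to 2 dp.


T_mix = 0.42*14.4 + 0.58*68.3 = 45.66 F

45.66 F


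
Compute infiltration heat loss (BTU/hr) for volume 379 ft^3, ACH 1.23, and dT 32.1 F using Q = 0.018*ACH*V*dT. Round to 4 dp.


Q = 0.018 * 1.23 * 379 * 32.1 = 269.3530 BTU/hr

269.3530 BTU/hr


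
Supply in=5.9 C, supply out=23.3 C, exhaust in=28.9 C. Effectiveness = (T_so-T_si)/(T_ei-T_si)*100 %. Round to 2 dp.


eff = (23.3-5.9)/(28.9-5.9)*100 = 75.65 %

75.65 %


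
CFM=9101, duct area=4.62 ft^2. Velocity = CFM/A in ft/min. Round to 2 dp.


V = 9101 / 4.62 = 1969.91 ft/min

1969.91 ft/min


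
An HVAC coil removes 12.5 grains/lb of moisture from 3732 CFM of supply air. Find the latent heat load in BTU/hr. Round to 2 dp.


Q = 0.68 * 3732 * 12.5 = 31722.00 BTU/hr

31722.00 BTU/hr


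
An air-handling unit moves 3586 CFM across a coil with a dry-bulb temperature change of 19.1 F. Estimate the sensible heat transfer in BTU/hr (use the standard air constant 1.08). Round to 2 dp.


Q = 1.08 * 3586 * 19.1 = 73972.01 BTU/hr

73972.01 BTU/hr


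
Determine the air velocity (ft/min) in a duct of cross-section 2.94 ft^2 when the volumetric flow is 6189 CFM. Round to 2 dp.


V = 6189 / 2.94 = 2105.10 ft/min

2105.10 ft/min


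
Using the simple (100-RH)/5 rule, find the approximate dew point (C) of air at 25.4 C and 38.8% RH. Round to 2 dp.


Td = 25.4 - (100-38.8)/5 = 13.16 C

13.16 C


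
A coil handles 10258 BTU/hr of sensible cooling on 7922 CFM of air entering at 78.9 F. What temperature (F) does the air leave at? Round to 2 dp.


dT = 10258/(1.08*7922) = 1.1990
T_leave = 78.9 - 1.1990 = 77.70 F

77.70 F


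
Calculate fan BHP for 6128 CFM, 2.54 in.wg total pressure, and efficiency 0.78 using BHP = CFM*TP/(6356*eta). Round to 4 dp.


BHP = 6128 * 2.54 / (6356 * 0.78) = 3.1396 hp

3.1396 hp


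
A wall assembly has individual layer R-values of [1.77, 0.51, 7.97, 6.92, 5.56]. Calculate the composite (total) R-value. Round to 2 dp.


R_total = 1.77 + 0.51 + 7.97 + 6.92 + 5.56 = 22.73

22.73


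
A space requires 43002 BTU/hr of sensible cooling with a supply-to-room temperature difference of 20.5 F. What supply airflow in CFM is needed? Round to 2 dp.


CFM = 43002 / (1.08 * 20.5) = 1942.28

1942.28 CFM


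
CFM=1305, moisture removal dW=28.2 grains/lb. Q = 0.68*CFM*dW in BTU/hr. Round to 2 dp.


Q = 0.68 * 1305 * 28.2 = 25024.68 BTU/hr

25024.68 BTU/hr


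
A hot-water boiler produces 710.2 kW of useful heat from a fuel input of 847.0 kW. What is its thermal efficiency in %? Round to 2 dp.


eta = (710.2/847.0)*100 = 83.85 %

83.85 %


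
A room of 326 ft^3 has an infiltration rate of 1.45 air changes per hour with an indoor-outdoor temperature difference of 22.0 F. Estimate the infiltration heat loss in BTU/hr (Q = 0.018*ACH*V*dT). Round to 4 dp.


Q = 0.018 * 1.45 * 326 * 22.0 = 187.1892 BTU/hr

187.1892 BTU/hr


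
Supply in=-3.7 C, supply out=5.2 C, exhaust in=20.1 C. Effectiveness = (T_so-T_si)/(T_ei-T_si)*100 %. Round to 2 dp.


eff = (5.2-(-3.7))/(20.1-(-3.7))*100 = 37.39 %

37.39 %


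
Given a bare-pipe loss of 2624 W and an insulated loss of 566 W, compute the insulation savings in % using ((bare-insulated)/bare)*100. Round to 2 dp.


Savings = ((2624-566)/2624)*100 = 78.43 %

78.43 %


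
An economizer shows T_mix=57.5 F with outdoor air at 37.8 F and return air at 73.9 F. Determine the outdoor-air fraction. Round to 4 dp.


frac = (57.5 - 73.9) / (37.8 - 73.9) = 0.4543

0.4543


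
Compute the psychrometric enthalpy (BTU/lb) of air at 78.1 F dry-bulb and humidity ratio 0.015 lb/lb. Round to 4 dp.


h = 0.24*78.1 + 0.015*(1061+0.444*78.1) = 35.1791 BTU/lb

35.1791 BTU/lb


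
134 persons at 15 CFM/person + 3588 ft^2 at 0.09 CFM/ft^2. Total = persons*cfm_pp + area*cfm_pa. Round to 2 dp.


Total = 134*15 + 3588*0.09 = 2332.92 CFM

2332.92 CFM


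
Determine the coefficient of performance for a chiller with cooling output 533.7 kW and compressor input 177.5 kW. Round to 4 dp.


COP = 533.7 / 177.5 = 3.0068

3.0068


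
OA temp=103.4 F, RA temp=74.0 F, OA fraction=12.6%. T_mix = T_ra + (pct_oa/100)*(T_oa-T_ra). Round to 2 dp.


T_mix = 74.0 + (12.6/100)*(103.4-74.0) = 77.70 F

77.70 F


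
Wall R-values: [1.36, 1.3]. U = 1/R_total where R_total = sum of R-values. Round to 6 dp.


R_total = 1.36 + 1.3 = 2.66
U = 1/2.66 = 0.375940

0.375940


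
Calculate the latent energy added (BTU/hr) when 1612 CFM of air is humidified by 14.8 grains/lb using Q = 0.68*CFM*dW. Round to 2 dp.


Q = 0.68 * 1612 * 14.8 = 16223.17 BTU/hr

16223.17 BTU/hr


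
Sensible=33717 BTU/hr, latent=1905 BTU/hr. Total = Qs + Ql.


Qt = 33717 + 1905 = 35622 BTU/hr

35622 BTU/hr


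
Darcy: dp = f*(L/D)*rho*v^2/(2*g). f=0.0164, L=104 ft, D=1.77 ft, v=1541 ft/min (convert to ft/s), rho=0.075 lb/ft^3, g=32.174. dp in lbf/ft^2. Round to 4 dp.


v_fps = 1541/60 = 25.6833 ft/s
dp = 0.0164*(104/1.77)*0.075*25.6833^2/(2*32.174) = 0.7409 lbf/ft^2

0.7409 lbf/ft^2


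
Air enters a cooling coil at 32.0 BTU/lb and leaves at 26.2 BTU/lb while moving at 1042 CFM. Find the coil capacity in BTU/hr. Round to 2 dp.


Q = 4.5 * 1042 * (32.0 - 26.2) = 27196.20 BTU/hr

27196.20 BTU/hr
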